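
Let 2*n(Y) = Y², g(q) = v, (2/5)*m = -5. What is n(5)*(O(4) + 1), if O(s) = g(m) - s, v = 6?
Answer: 75/2 ≈ 37.500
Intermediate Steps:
m = -25/2 (m = (5/2)*(-5) = -25/2 ≈ -12.500)
g(q) = 6
O(s) = 6 - s
n(Y) = Y²/2
n(5)*(O(4) + 1) = ((½)*5²)*((6 - 1*4) + 1) = ((½)*25)*((6 - 4) + 1) = 25*(2 + 1)/2 = (25/2)*3 = 75/2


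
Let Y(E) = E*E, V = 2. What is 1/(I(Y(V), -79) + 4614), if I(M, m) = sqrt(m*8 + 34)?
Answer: 2307/10644797 - I*sqrt(598)/21289594 ≈ 0.00021673 - 1.1486e-6*I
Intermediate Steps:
Y(E) = E**2
I(M, m) = sqrt(34 + 8*m) (I(M, m) = sqrt(8*m + 34) = sqrt(34 + 8*m))
1/(I(Y(V), -79) + 4614) = 1/(sqrt(34 + 8*(-79)) + 4614) = 1/(sqrt(34 - 632) + 4614) = 1/(sqrt(-598) + 4614) = 1/(I*sqrt(598) + 4614) = 1/(4614 + I*sqrt(598))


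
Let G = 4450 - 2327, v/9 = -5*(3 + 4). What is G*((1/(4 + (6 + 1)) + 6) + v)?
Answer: -655814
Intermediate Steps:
v = -315 (v = 9*(-5*(3 + 4)) = 9*(-5*7) = 9*(-35) = -315)
G = 2123
G*((1/(4 + (6 + 1)) + 6) + v) = 2123*((1/(4 + (6 + 1)) + 6) - 315) = 2123*((1/(4 + 7) + 6) - 315) = 2123*((1/11 + 6) - 315) = 2123*(67/11 - 315) = 2123*(-3398/11) = -655814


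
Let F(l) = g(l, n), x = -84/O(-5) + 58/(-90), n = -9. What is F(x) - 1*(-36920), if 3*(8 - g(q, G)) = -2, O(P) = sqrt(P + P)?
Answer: 110786/3 ≈ 36929.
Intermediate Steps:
O(P) = sqrt(2)*sqrt(P) (O(P) = sqrt(2*P) = sqrt(2)*sqrt(P))
g(q, G) = 26/3 (g(q, G) = 8 - 1/3*(-2) = 8 + 2/3 = 26/3)
x = -29/45 + 42*I*sqrt(10)/5 (x = -84*(-I*sqrt(10)/10) + 58/(-90) = -84*(-I*sqrt(10)/10) + 58*(-1/90) = -84*(-I*sqrt(10)/10) - 29/45 = -(-42)*I*sqrt(10)/5 - 29/45 = 42*I*sqrt(10)/5 - 29/45 = -29/45 + 42*I*sqrt(10)/5 ≈ -0.64444 + 26.563*I)
F(l) = 26/3
F(x) - 1*(-36920) = 26/3 - 1*(-36920) = 26/3 + 36920 = 110786/3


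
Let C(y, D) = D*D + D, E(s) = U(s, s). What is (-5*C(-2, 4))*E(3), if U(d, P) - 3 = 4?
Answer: -700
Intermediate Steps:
U(d, P) = 7 (U(d, P) = 3 + 4 = 7)
E(s) = 7
C(y, D) = D + D**2 (C(y, D) = D**2 + D = D + D**2)
(-5*C(-2, 4))*E(3) = -20*(1 + 4)*7 = -20*5*7 = -5*20*7 = -100*7 = -700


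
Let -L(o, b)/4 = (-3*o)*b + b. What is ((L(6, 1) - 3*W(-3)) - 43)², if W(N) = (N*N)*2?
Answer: 841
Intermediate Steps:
W(N) = 2*N² (W(N) = N²*2 = 2*N²)
L(o, b) = -4*b + 12*b*o (L(o, b) = -4*((-3*o)*b + b) = -4*(-3*b*o + b) = -4*(b - 3*b*o) = -4*b + 12*b*o)
((L(6, 1) - 3*W(-3)) - 43)² = ((4*1*(-1 + 3*6) - 6*(-3)²) - 43)² = ((4*1*(-1 + 18) - 6*9) - 43)² = ((4*1*17 - 3*18) - 43)² = ((68 - 54) - 43)² = (14 - 43)² = (-29)² = 841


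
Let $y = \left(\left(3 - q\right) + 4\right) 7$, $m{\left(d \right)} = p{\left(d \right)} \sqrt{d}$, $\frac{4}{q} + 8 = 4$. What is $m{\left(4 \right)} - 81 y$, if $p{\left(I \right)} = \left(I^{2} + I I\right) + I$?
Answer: $-4464$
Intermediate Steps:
$q = -1$ ($q = \frac{4}{-8 + 4} = \frac{4}{-4} = 4 \left(- \frac{1}{4}\right) = -1$)
$p{\left(I \right)} = I + 2 I^{2}$ ($p{\left(I \right)} = \left(I^{2} + I^{2}\right) + I = 2 I^{2} + I = I + 2 I^{2}$)
$m{\left(d \right)} = d^{\frac{3}{2}} \left(1 + 2 d\right)$ ($m{\left(d \right)} = d \left(1 + 2 d\right) \sqrt{d} = d^{\frac{3}{2}} \left(1 + 2 d\right)$)
$y = 56$ ($y = \left(\left(3 - -1\right) + 4\right) 7 = \left(\left(3 + 1\right) + 4\right) 7 = \left(4 + 4\right) 7 = 8 \cdot 7 = 56$)
$m{\left(4 \right)} - 81 y = 4^{\frac{3}{2}} \left(1 + 2 \cdot 4\right) - 4536 = 8 \left(1 + 8\right) - 4536 = 8 \cdot 9 - 4536 = 72 - 4536 = -4464$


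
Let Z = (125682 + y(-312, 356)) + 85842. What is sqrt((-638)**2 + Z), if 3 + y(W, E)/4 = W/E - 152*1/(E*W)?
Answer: sqrt(7452222168417)/3471 ≈ 786.48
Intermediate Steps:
y(W, E) = -12 - 608/(E*W) + 4*W/E (y(W, E) = -12 + 4*(W/E - 152*1/(E*W)) = -12 + 4*(W/E - 152/(E*W)) = -12 + (-608/(E*W) + 4*W/E) = -12 - 608/(E*W) + 4*W/E)
Z = 734146003/3471 (Z = (125682 + (-12 - 608/(356*(-312)) + 4*(-312)/356)) + 85842 = (125682 + (-12 - 608*1/356*(-1/312) + 4*(-312)*(1/356))) + 85842 = (125682 + (-12 + 19/3471 - 312/89)) + 85842 = (125682 - 53801/3471) + 85842 = 436188421/3471 + 85842 = 734146003/3471 ≈ 2.1151e+5)
sqrt((-638)**2 + Z) = sqrt((-638)**2 + 734146003/3471) = sqrt(407044 + 734146003/3471) = sqrt(2146995727/3471) = sqrt(7452222168417)/3471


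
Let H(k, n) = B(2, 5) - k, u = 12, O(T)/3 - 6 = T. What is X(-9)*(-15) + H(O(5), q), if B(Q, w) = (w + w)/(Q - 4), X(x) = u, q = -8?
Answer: -218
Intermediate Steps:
O(T) = 18 + 3*T
X(x) = 12
B(Q, w) = 2*w/(-4 + Q) (B(Q, w) = (2*w)/(-4 + Q) = 2*w/(-4 + Q))
H(k, n) = -5 - k (H(k, n) = 2*5/(-4 + 2) - k = 2*5/(-2) - k = 2*5*(-1/2) - k = -5 - k)
X(-9)*(-15) + H(O(5), q) = 12*(-15) + (-5 - (18 + 3*5)) = -180 + (-5 - (18 + 15)) = -180 + (-5 - 1*33) = -180 + (-5 - 33) = -180 - 38 = -218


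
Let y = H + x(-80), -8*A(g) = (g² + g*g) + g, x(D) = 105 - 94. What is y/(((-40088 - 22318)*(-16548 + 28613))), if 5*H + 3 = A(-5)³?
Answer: 64501/1927496678400 ≈ 3.3464e-8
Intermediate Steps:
x(D) = 11
A(g) = -g²/4 - g/8 (A(g) = -((g² + g*g) + g)/8 = -((g² + g²) + g)/8 = -(2*g² + g)/8 = -(g + 2*g²)/8 = -g²/4 - g/8)
H = -92661/2560 (H = -⅗ + (-⅛*(-5)*(1 + 2*(-5)))³/5 = -⅗ + (-⅛*(-5)*(1 - 10))³/5 = -⅗ + (-⅛*(-5)*(-9))³/5 = -⅗ + (-45/8)³/5 = -⅗ + (⅕)*(-91125/512) = -⅗ - 18225/512 = -92661/2560 ≈ -36.196)
y = -64501/2560 (y = -92661/2560 + 11 = -64501/2560 ≈ -25.196)
y/(((-40088 - 22318)*(-16548 + 28613))) = -64501*1/((-40088 - 22318)*(-16548 + 28613))/2560 = -64501/(2560*((-62406*12065))) = -64501/2560/(-752928390) = -64501/2560*(-1/752928390) = 64501/1927496678400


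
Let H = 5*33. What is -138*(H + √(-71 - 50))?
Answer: -22770 - 1518*I ≈ -22770.0 - 1518.0*I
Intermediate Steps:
H = 165
-138*(H + √(-71 - 50)) = -138*(165 + √(-71 - 50)) = -138*(165 + √(-121)) = -138*(165 + 11*I) = -22770 - 1518*I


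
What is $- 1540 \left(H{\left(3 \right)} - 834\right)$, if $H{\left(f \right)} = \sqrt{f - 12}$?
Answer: $1284360 - 4620 i \approx 1.2844 \cdot 10^{6} - 4620.0 i$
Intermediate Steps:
$H{\left(f \right)} = \sqrt{-12 + f}$
$- 1540 \left(H{\left(3 \right)} - 834\right) = - 1540 \left(\sqrt{-12 + 3} - 834\right) = - 1540 \left(\sqrt{-9} - 834\right) = - 1540 \left(3 i - 834\right) = - 1540 \left(-834 + 3 i\right) = 1284360 - 4620 i$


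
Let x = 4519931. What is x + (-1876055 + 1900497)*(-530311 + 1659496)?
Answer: 27604059701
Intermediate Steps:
x + (-1876055 + 1900497)*(-530311 + 1659496) = 4519931 + (-1876055 + 1900497)*(-530311 + 1659496) = 4519931 + 24442*1129185 = 4519931 + 27599539770 = 27604059701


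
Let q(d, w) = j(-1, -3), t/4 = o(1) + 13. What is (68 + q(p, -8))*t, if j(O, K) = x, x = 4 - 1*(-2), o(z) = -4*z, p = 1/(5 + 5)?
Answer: 2664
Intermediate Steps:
p = ⅒ (p = 1/10 = ⅒ ≈ 0.10000)
x = 6 (x = 4 + 2 = 6)
t = 36 (t = 4*(-4*1 + 13) = 4*(-4 + 13) = 4*9 = 36)
j(O, K) = 6
q(d, w) = 6
(68 + q(p, -8))*t = (68 + 6)*36 = 74*36 = 2664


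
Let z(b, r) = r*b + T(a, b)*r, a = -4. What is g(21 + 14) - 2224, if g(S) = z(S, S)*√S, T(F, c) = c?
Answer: -2224 + 2450*√35 ≈ 12270.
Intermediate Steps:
z(b, r) = 2*b*r (z(b, r) = r*b + b*r = b*r + b*r = 2*b*r)
g(S) = 2*S^(5/2) (g(S) = (2*S*S)*√S = (2*S²)*√S = 2*S^(5/2))
g(21 + 14) - 2224 = 2*(21 + 14)^(5/2) - 2224 = 2*35^(5/2) - 2224 = 2*(1225*√35) - 2224 = 2450*√35 - 2224 = -2224 + 2450*√35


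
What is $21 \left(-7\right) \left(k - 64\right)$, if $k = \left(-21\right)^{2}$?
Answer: $-55419$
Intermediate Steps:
$k = 441$
$21 \left(-7\right) \left(k - 64\right) = 21 \left(-7\right) \left(441 - 64\right) = \left(-147\right) 377 = -55419$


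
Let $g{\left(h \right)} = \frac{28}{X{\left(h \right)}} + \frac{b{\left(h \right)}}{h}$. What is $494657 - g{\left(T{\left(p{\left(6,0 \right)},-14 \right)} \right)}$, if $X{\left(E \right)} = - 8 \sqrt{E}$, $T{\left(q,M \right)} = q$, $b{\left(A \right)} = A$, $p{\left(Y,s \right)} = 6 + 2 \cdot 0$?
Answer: $494656 + \frac{7 \sqrt{6}}{12} \approx 4.9466 \cdot 10^{5}$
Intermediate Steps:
$p{\left(Y,s \right)} = 6$ ($p{\left(Y,s \right)} = 6 + 0 = 6$)
$g{\left(h \right)} = 1 - \frac{7}{2 \sqrt{h}}$ ($g{\left(h \right)} = \frac{28}{\left(-8\right) \sqrt{h}} + \frac{h}{h} = 28 \left(- \frac{1}{8 \sqrt{h}}\right) + 1 = - \frac{7}{2 \sqrt{h}} + 1 = 1 - \frac{7}{2 \sqrt{h}}$)
$494657 - g{\left(T{\left(p{\left(6,0 \right)},-14 \right)} \right)} = 494657 - \left(1 - \frac{7}{2 \sqrt{6}}\right) = 494657 - \left(1 - \frac{7 \frac{\sqrt{6}}{6}}{2}\right) = 494657 - \left(1 - \frac{7 \sqrt{6}}{12}\right) = 494656 + \frac{7 \sqrt{6}}{12}$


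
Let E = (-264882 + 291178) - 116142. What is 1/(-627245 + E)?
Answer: -1/717091 ≈ -1.3945e-6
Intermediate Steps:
E = -89846 (E = 26296 - 116142 = -89846)
1/(-627245 + E) = 1/(-627245 - 89846) = 1/(-717091) = -1/717091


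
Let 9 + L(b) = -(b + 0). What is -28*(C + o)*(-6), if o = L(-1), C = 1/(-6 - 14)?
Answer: -6762/5 ≈ -1352.4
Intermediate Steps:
C = -1/20 (C = 1/(-20) = -1/20 ≈ -0.050000)
L(b) = -9 - b (L(b) = -9 - (b + 0) = -9 - b)
o = -8 (o = -9 - 1*(-1) = -9 + 1 = -8)
-28*(C + o)*(-6) = -28*(-1/20 - 8)*(-6) = -28*(-161/20)*(-6) = (1127/5)*(-6) = -6762/5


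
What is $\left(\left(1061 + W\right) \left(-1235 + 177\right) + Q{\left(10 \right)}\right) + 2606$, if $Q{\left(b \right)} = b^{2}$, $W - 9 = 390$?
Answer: $-1541974$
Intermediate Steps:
$W = 399$ ($W = 9 + 390 = 399$)
$\left(\left(1061 + W\right) \left(-1235 + 177\right) + Q{\left(10 \right)}\right) + 2606 = \left(\left(1061 + 399\right) \left(-1235 + 177\right) + 10^{2}\right) + 2606 = \left(1460 \left(-1058\right) + 100\right) + 2606 = \left(-1544680 + 100\right) + 2606 = -1544580 + 2606 = -1541974$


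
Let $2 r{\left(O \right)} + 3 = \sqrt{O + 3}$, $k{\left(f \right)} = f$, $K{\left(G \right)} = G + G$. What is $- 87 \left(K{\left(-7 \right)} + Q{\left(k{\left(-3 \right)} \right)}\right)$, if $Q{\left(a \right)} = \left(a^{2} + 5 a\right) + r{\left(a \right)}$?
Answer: $\frac{3741}{2} \approx 1870.5$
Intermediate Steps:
$K{\left(G \right)} = 2 G$
$r{\left(O \right)} = - \frac{3}{2} + \frac{\sqrt{3 + O}}{2}$ ($r{\left(O \right)} = - \frac{3}{2} + \frac{\sqrt{O + 3}}{2} = - \frac{3}{2} + \frac{\sqrt{3 + O}}{2}$)
$Q{\left(a \right)} = - \frac{3}{2} + a^{2} + \frac{\sqrt{3 + a}}{2} + 5 a$ ($Q{\left(a \right)} = \left(a^{2} + 5 a\right) + \left(- \frac{3}{2} + \frac{\sqrt{3 + a}}{2}\right) = - \frac{3}{2} + a^{2} + \frac{\sqrt{3 + a}}{2} + 5 a$)
$- 87 \left(K{\left(-7 \right)} + Q{\left(k{\left(-3 \right)} \right)}\right) = - 87 \left(2 \left(-7\right) + \left(- \frac{3}{2} + \left(-3\right)^{2} + \frac{\sqrt{3 - 3}}{2} + 5 \left(-3\right)\right)\right) = - 87 \left(-14 + \left(- \frac{3}{2} + 9 + \frac{\sqrt{0}}{2} - 15\right)\right) = - 87 \left(-14 + \left(- \frac{3}{2} + 9 + \frac{1}{2} \cdot 0 - 15\right)\right) = - 87 \left(-14 + \left(- \frac{3}{2} + 9 + 0 - 15\right)\right) = - 87 \left(-14 - \frac{15}{2}\right) = \left(-87\right) \left(- \frac{43}{2}\right) = \frac{3741}{2}$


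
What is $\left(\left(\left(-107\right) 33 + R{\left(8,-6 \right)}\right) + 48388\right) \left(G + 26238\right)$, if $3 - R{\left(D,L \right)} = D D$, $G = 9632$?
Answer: $1606832520$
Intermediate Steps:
$R{\left(D,L \right)} = 3 - D^{2}$ ($R{\left(D,L \right)} = 3 - D D = 3 - D^{2}$)
$\left(\left(\left(-107\right) 33 + R{\left(8,-6 \right)}\right) + 48388\right) \left(G + 26238\right) = \left(\left(\left(-107\right) 33 + \left(3 - 8^{2}\right)\right) + 48388\right) \left(9632 + 26238\right) = \left(\left(-3531 + \left(3 - 64\right)\right) + 48388\right) 35870 = \left(\left(-3531 - 61\right) + 48388\right) 35870 = \left(-3592 + 48388\right) 35870 = 44796 \cdot 35870 = 1606832520$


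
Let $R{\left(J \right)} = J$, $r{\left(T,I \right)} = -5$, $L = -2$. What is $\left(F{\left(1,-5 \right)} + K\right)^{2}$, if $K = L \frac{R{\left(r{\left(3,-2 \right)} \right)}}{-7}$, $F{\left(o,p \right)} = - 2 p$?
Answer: $\frac{3600}{49} \approx 73.469$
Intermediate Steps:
$K = - \frac{10}{7}$ ($K = - 2 \left(- \frac{5}{-7}\right) = - 2 \left(\left(-5\right) \left(- \frac{1}{7}\right)\right) = \left(-2\right) \frac{5}{7} = - \frac{10}{7} \approx -1.4286$)
$\left(F{\left(1,-5 \right)} + K\right)^{2} = \left(\left(-2\right) \left(-5\right) - \frac{10}{7}\right)^{2} = \left(10 - \frac{10}{7}\right)^{2} = \left(\frac{60}{7}\right)^{2} = \frac{3600}{49}$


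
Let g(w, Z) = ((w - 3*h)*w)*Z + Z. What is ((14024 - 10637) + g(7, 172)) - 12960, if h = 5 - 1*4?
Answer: -4585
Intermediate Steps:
h = 1 (h = 5 - 4 = 1)
g(w, Z) = Z + Z*w*(-3 + w) (g(w, Z) = ((w - 3*1)*w)*Z + Z = ((w - 3)*w)*Z + Z = ((-3 + w)*w)*Z + Z = (w*(-3 + w))*Z + Z = Z*w*(-3 + w) + Z = Z + Z*w*(-3 + w))
((14024 - 10637) + g(7, 172)) - 12960 = ((14024 - 10637) + 172*(1 + 7² - 3*7)) - 12960 = (3387 + 172*(1 + 49 - 21)) - 12960 = (3387 + 172*29) - 12960 = (3387 + 4988) - 12960 = 8375 - 12960 = -4585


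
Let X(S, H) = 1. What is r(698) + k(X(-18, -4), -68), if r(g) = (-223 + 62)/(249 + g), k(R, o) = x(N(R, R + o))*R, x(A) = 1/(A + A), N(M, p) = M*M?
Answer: 625/1894 ≈ 0.32999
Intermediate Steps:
N(M, p) = M²
x(A) = 1/(2*A)
k(R, o) = 1/(2*R) (k(R, o) = (1/(2*(R²)))*R = (1/(2*R²))*R = 1/(2*R))
r(g) = -161/(249 + g)
r(698) + k(X(-18, -4), -68) = -161/(249 + 698) + (½)/1 = -161/947 + (½)*1 = -161*1/947 + ½ = -161/947 + ½ = 625/1894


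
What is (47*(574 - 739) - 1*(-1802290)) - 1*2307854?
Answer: -513319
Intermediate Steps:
(47*(574 - 739) - 1*(-1802290)) - 1*2307854 = (47*(-165) + 1802290) - 2307854 = (-7755 + 1802290) - 2307854 = 1794535 - 2307854 = -513319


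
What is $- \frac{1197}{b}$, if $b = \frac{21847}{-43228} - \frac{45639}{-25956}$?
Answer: $- \frac{6217893906}{6508435} \approx -955.36$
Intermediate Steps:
$b = \frac{19525305}{15583694}$ ($b = 21847 \left(- \frac{1}{43228}\right) - - \frac{5071}{2884} = - \frac{21847}{43228} + \frac{5071}{2884} = \frac{19525305}{15583694} \approx 1.2529$)
$- \frac{1197}{b} = - \frac{1197}{\frac{19525305}{15583694}} = \left(-1197\right) \frac{15583694}{19525305} = - \frac{6217893906}{6508435}$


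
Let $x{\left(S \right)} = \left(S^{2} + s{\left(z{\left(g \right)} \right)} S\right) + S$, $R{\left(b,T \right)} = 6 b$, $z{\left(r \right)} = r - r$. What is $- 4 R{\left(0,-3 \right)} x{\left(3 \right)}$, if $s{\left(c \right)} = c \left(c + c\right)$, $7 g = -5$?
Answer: $0$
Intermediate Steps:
$g = - \frac{5}{7}$ ($g = \frac{1}{7} \left(-5\right) = - \frac{5}{7} \approx -0.71429$)
$z{\left(r \right)} = 0$
$s{\left(c \right)} = 2 c^{2}$ ($s{\left(c \right)} = c 2 c = 2 c^{2}$)
$x{\left(S \right)} = S + S^{2}$ ($x{\left(S \right)} = \left(S^{2} + 2 \cdot 0^{2} S\right) + S = \left(S^{2} + 2 \cdot 0 S\right) + S = \left(S^{2} + 0 S\right) + S = \left(S^{2} + 0\right) + S = S^{2} + S = S + S^{2}$)
$- 4 R{\left(0,-3 \right)} x{\left(3 \right)} = - 4 \cdot 6 \cdot 0 \cdot 3 \left(1 + 3\right) = \left(-4\right) 0 \cdot 3 \cdot 4 = 0 \cdot 12 = 0$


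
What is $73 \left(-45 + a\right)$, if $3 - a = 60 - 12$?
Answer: $-6570$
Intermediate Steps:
$a = -45$ ($a = 3 - \left(60 - 12\right) = 3 - 48 = -45$)
$73 \left(-45 + a\right) = 73 \left(-45 - 45\right) = 73 \left(-90\right) = -6570$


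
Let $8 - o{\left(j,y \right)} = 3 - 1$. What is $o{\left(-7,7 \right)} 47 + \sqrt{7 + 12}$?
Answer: $282 + \sqrt{19} \approx 286.36$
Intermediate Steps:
$o{\left(j,y \right)} = 6$ ($o{\left(j,y \right)} = 8 - \left(3 - 1\right) = 8 - 2 = 6$)
$o{\left(-7,7 \right)} 47 + \sqrt{7 + 12} = 6 \cdot 47 + \sqrt{7 + 12} = 282 + \sqrt{19}$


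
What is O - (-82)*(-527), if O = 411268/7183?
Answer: -28181354/653 ≈ -43157.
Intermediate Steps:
O = 37388/653 (O = 411268*(1/7183) = 37388/653 ≈ 57.256)
O - (-82)*(-527) = 37388/653 - (-82)*(-527) = 37388/653 - 1*43214 = 37388/653 - 43214 = -28181354/653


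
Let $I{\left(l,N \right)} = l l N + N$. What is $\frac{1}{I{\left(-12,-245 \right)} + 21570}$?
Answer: $- \frac{1}{13955} \approx -7.1659 \cdot 10^{-5}$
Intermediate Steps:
$I{\left(l,N \right)} = N + N l^{2}$ ($I{\left(l,N \right)} = l^{2} N + N = N l^{2} + N = N + N l^{2}$)
$\frac{1}{I{\left(-12,-245 \right)} + 21570} = \frac{1}{- 245 \left(1 + \left(-12\right)^{2}\right) + 21570} = \frac{1}{- 245 \left(1 + 144\right) + 21570} = \frac{1}{\left(-245\right) 145 + 21570} = \frac{1}{-35525 + 21570} = \frac{1}{-13955} = - \frac{1}{13955}$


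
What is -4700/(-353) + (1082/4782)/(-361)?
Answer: 4056618727/304692303 ≈ 13.314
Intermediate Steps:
-4700/(-353) + (1082/4782)/(-361) = -4700*(-1/353) + (1082*(1/4782))*(-1/361) = 4700/353 + (541/2391)*(-1/361) = 4700/353 - 541/863151 = 4056618727/304692303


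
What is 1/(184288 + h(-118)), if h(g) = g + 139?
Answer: 1/184309 ≈ 5.4257e-6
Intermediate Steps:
h(g) = 139 + g
1/(184288 + h(-118)) = 1/(184288 + (139 - 118)) = 1/(184288 + 21) = 1/184309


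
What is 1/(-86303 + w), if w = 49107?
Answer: -1/37196 ≈ -2.6885e-5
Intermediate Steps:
1/(-86303 + w) = 1/(-86303 + 49107) = 1/(-37196) = -1/37196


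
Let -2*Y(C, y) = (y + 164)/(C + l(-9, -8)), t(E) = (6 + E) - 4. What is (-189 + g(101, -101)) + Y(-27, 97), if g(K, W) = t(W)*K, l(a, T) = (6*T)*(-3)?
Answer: -264917/26 ≈ -10189.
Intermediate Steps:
t(E) = 2 + E
l(a, T) = -18*T
Y(C, y) = -(164 + y)/(2*(144 + C)) (Y(C, y) = -(y + 164)/(2*(C - 18*(-8))) = -(164 + y)/(2*(C + 144)) = -(164 + y)/(2*(144 + C)))
g(K, W) = K*(2 + W) (g(K, W) = (2 + W)*K = K*(2 + W))
(-189 + g(101, -101)) + Y(-27, 97) = (-189 + 101*(2 - 101)) + (-164 - 1*97)/(2*(144 - 27)) = (-189 + 101*(-99)) + (½)*(-164 - 97)/117 = (-189 - 9999) + (½)*(1/117)*(-261) = -10188 - 29/26 = -264917/26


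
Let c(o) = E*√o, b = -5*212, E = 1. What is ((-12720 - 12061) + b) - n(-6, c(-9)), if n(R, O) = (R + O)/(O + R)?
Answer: -25842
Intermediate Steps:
b = -1060
c(o) = √o (c(o) = 1*√o = √o)
n(R, O) = 1 (n(R, O) = (O + R)/(O + R) = 1)
((-12720 - 12061) + b) - n(-6, c(-9)) = ((-12720 - 12061) - 1060) - 1*1 = (-24781 - 1060) - 1 = -25841 - 1 = -25842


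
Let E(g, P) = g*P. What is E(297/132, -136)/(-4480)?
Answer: 153/2240 ≈ 0.068304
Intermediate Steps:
E(g, P) = P*g
E(297/132, -136)/(-4480) = -40392/132/(-4480) = -40392/132*(-1/4480) = -136*9/4*(-1/4480) = -306*(-1/4480) = 153/2240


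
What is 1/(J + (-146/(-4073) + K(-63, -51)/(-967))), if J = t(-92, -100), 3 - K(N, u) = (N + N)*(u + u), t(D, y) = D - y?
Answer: 3938591/83983887 ≈ 0.046897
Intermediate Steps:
K(N, u) = 3 - 4*N*u (K(N, u) = 3 - (N + N)*(u + u) = 3 - 2*N*2*u = 3 - 4*N*u)
J = 8 (J = -92 - 1*(-100) = -92 + 100 = 8)
1/(J + (-146/(-4073) + K(-63, -51)/(-967))) = 1/(8 + (-146/(-4073) + (3 - 4*(-63)*(-51))/(-967))) = 1/(8 + (-146*(-1/4073) + (3 - 12852)*(-1/967))) = 1/(8 + (146/4073 - 12849*(-1/967))) = 1/(8 + (146/4073 + 12849/967)) = 1/(8 + 52475159/3938591) = 1/(83983887/3938591) = 3938591/83983887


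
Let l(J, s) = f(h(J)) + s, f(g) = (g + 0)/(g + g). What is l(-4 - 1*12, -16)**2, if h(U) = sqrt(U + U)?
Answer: 961/4 ≈ 240.25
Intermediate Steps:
h(U) = sqrt(2)*sqrt(U) (h(U) = sqrt(2*U) = sqrt(2)*sqrt(U))
f(g) = 1/2 (f(g) = g/((2*g)) = g*(1/(2*g)) = 1/2)
l(J, s) = 1/2 + s
l(-4 - 1*12, -16)**2 = (1/2 - 16)**2 = (-31/2)**2 = 961/4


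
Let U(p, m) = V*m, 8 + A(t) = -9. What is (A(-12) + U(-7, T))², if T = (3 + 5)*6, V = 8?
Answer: 134689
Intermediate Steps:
A(t) = -17 (A(t) = -8 - 9 = -17)
T = 48 (T = 8*6 = 48)
U(p, m) = 8*m
(A(-12) + U(-7, T))² = (-17 + 8*48)² = (-17 + 384)² = 367² = 134689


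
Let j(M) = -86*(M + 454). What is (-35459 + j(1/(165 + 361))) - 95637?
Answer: -44746863/263 ≈ -1.7014e+5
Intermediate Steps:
j(M) = -39044 - 86*M (j(M) = -86*(454 + M) = -39044 - 86*M)
(-35459 + j(1/(165 + 361))) - 95637 = (-35459 + (-39044 - 86/(165 + 361))) - 95637 = (-35459 + (-39044 - 86/526)) - 95637 = (-35459 + (-39044 - 86*1/526)) - 95637 = (-35459 + (-39044 - 43/263)) - 95637 = (-35459 - 10268615/263) - 95637 = -19594332/263 - 95637 = -44746863/263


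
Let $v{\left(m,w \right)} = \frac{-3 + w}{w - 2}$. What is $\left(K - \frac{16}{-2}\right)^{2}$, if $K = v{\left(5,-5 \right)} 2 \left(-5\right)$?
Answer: $\frac{576}{49} \approx 11.755$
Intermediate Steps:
$v{\left(m,w \right)} = \frac{-3 + w}{-2 + w}$
$K = - \frac{80}{7}$ ($K = \frac{-3 - 5}{-2 - 5} \cdot 2 \left(-5\right) = \frac{1}{-7} \left(-8\right) 2 \left(-5\right) = \left(- \frac{1}{7}\right) \left(-8\right) 2 \left(-5\right) = \frac{8}{7} \cdot 2 \left(-5\right) = \frac{16}{7} \left(-5\right) = - \frac{80}{7} \approx -11.429$)
$\left(K - \frac{16}{-2}\right)^{2} = \left(- \frac{80}{7} - \frac{16}{-2}\right)^{2} = \left(- \frac{80}{7} - -8\right)^{2} = \left(- \frac{80}{7} + 8\right)^{2} = \left(- \frac{24}{7}\right)^{2} = \frac{576}{49}$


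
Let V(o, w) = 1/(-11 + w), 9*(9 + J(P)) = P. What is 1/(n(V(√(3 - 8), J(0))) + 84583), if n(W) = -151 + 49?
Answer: 1/84481 ≈ 1.1837e-5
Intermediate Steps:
J(P) = -9 + P/9
n(W) = -102
1/(n(V(√(3 - 8), J(0))) + 84583) = 1/(-102 + 84583) = 1/84481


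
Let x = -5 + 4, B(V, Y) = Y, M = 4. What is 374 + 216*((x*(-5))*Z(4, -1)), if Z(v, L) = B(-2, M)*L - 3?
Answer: -7186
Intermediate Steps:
x = -1
Z(v, L) = -3 + 4*L (Z(v, L) = 4*L - 3 = -3 + 4*L)
374 + 216*((x*(-5))*Z(4, -1)) = 374 + 216*((-1*(-5))*(-3 + 4*(-1))) = 374 + 216*(5*(-3 - 4)) = 374 + 216*(5*(-7)) = 374 + 216*(-35) = 374 - 7560 = -7186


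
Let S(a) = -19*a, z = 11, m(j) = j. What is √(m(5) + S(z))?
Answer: 2*I*√51 ≈ 14.283*I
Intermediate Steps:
√(m(5) + S(z)) = √(5 - 19*11) = √(5 - 209) = √(-204) = 2*I*√51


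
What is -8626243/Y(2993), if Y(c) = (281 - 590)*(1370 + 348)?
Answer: 8626243/530862 ≈ 16.250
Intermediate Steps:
Y(c) = -530862 (Y(c) = -309*1718 = -530862)
-8626243/Y(2993) = -8626243/(-530862) = -8626243*(-1/530862) = 8626243/530862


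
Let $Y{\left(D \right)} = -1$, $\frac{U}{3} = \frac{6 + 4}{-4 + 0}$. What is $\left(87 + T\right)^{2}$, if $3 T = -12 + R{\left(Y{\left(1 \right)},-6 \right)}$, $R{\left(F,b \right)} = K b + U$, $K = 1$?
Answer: $\frac{24649}{4} \approx 6162.3$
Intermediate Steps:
$U = - \frac{15}{2}$ ($U = 3 \frac{6 + 4}{-4 + 0} = 3 \frac{10}{-4} = 3 \cdot 10 \left(- \frac{1}{4}\right) = 3 \left(- \frac{5}{2}\right) = - \frac{15}{2} \approx -7.5$)
$R{\left(F,b \right)} = - \frac{15}{2} + b$ ($R{\left(F,b \right)} = 1 b - \frac{15}{2} = b - \frac{15}{2} = - \frac{15}{2} + b$)
$T = - \frac{17}{2}$ ($T = \frac{-12 - \frac{27}{2}}{3} = \frac{1}{3} \left(- \frac{51}{2}\right) = - \frac{17}{2} \approx -8.5$)
$\left(87 + T\right)^{2} = \left(87 - \frac{17}{2}\right)^{2} = \left(\frac{157}{2}\right)^{2} = \frac{24649}{4}$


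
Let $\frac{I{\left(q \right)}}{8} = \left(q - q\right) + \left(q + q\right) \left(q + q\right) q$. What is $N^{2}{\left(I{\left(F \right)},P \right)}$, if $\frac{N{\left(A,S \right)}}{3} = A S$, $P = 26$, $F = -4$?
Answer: $25518145536$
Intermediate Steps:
$I{\left(q \right)} = 32 q^{3}$ ($I{\left(q \right)} = 8 \left(\left(q - q\right) + \left(q + q\right) \left(q + q\right) q\right) = 8 \left(0 + 2 q 2 q q\right) = 8 \left(0 + 4 q^{2} q\right) = 8 \left(0 + 4 q^{3}\right) = 8 \cdot 4 q^{3} = 32 q^{3}$)
$N{\left(A,S \right)} = 3 A S$
$N^{2}{\left(I{\left(F \right)},P \right)} = \left(3 \cdot 32 \left(-4\right)^{3} \cdot 26\right)^{2} = \left(3 \cdot 32 \left(-64\right) 26\right)^{2} = \left(3 \left(-2048\right) 26\right)^{2} = \left(-159744\right)^{2} = 25518145536$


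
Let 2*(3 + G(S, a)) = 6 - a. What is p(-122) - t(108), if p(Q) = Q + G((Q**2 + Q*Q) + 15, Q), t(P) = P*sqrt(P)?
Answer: -61 - 648*sqrt(3) ≈ -1183.4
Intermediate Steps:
t(P) = P**(3/2)
G(S, a) = -a/2 (G(S, a) = -3 + (6 - a)/2 = -3 + (3 - a/2) = -a/2)
p(Q) = Q/2 (p(Q) = Q - Q/2 = Q/2)
p(-122) - t(108) = (1/2)*(-122) - 108**(3/2) = -61 - 648*sqrt(3)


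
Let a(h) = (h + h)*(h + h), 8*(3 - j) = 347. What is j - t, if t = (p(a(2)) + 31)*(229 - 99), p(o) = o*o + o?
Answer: -315443/8 ≈ -39430.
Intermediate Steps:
j = -323/8 (j = 3 - ⅛*347 = 3 - 347/8 = -323/8 ≈ -40.375)
a(h) = 4*h² (a(h) = (2*h)*(2*h) = 4*h²)
p(o) = o + o² (p(o) = o² + o = o + o²)
t = 39390 (t = ((4*2²)*(1 + 4*2²) + 31)*(229 - 99) = ((4*4)*(1 + 4*4) + 31)*130 = (16*(1 + 16) + 31)*130 = (16*17 + 31)*130 = (272 + 31)*130 = 303*130 = 39390)
j - t = -323/8 - 1*39390 = -323/8 - 39390 = -315443/8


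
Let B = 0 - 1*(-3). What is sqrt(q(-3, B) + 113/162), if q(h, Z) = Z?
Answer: sqrt(1198)/18 ≈ 1.9229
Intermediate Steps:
B = 3 (B = 0 + 3 = 3)
sqrt(q(-3, B) + 113/162) = sqrt(3 + 113/162) = sqrt(599/162) = sqrt(1198)/18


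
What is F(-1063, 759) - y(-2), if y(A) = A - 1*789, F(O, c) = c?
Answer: 1550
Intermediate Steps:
y(A) = -789 + A (y(A) = A - 789 = -789 + A)
F(-1063, 759) - y(-2) = 759 - (-789 - 2) = 759 - 1*(-791) = 759 + 791 = 1550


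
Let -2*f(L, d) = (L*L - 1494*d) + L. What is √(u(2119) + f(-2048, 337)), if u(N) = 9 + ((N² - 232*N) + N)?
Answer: 6*√59897 ≈ 1468.4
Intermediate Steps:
f(L, d) = 747*d - L/2 - L²/2 (f(L, d) = -((L*L - 1494*d) + L)/2 = -((L² - 1494*d) + L)/2 = -(L + L² - 1494*d)/2 = 747*d - L/2 - L²/2)
u(N) = 9 + N² - 231*N (u(N) = 9 + (N² - 231*N) = 9 + N² - 231*N)
√(u(2119) + f(-2048, 337)) = √((9 + 2119² - 231*2119) + (747*337 - ½*(-2048) - ½*(-2048)²)) = √((9 + 4490161 - 489489) + (251739 + 1024 - ½*4194304)) = √(4000681 + (251739 + 1024 - 2097152)) = √(4000681 - 1844389) = √2156292 = 6*√59897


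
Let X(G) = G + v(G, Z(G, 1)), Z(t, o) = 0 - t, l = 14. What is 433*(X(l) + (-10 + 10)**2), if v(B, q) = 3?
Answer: 7361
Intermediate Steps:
Z(t, o) = -t
X(G) = 3 + G (X(G) = G + 3 = 3 + G)
433*(X(l) + (-10 + 10)**2) = 433*((3 + 14) + (-10 + 10)**2) = 433*(17 + 0**2) = 433*(17 + 0) = 433*17 = 7361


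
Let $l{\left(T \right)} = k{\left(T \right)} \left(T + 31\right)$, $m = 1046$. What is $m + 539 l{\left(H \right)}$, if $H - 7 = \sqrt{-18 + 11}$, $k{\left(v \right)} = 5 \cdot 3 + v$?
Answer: $447877 + 32340 i \sqrt{7} \approx 4.4788 \cdot 10^{5} + 85564.0 i$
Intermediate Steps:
$k{\left(v \right)} = 15 + v$
$H = 7 + i \sqrt{7}$ ($H = 7 + \sqrt{-18 + 11} = 7 + \sqrt{-7} = 7 + i \sqrt{7} \approx 7.0 + 2.6458 i$)
$l{\left(T \right)} = \left(15 + T\right) \left(31 + T\right)$ ($l{\left(T \right)} = \left(15 + T\right) \left(T + 31\right) = \left(15 + T\right) \left(31 + T\right)$)
$m + 539 l{\left(H \right)} = 1046 + 539 \left(15 + \left(7 + i \sqrt{7}\right)\right) \left(31 + \left(7 + i \sqrt{7}\right)\right) = 1046 + 539 \left(22 + i \sqrt{7}\right) \left(38 + i \sqrt{7}\right)$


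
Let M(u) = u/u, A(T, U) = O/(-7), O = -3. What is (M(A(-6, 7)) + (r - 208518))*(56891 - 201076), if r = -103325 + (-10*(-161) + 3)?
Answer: 44730368365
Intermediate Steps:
A(T, U) = 3/7 (A(T, U) = -3/(-7) = -3*(-⅐) = 3/7)
r = -101712 (r = -103325 + (1610 + 3) = -103325 + 1613 = -101712)
M(u) = 1
(M(A(-6, 7)) + (r - 208518))*(56891 - 201076) = (1 + (-101712 - 208518))*(56891 - 201076) = (1 - 310230)*(-144185) = -310229*(-144185) = 44730368365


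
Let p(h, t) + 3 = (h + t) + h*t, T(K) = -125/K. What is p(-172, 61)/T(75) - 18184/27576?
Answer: 109665281/17235 ≈ 6362.9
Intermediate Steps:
p(h, t) = -3 + h + t + h*t (p(h, t) = -3 + ((h + t) + h*t) = -3 + (h + t + h*t) = -3 + h + t + h*t)
p(-172, 61)/T(75) - 18184/27576 = (-3 - 172 + 61 - 172*61)/((-125/75)) - 18184/27576 = (-3 - 172 + 61 - 10492)/((-125*1/75)) - 18184*1/27576 = -10606/(-5/3) - 2273/3447 = -10606*(-⅗) - 2273/3447 = 31818/5 - 2273/3447 = 109665281/17235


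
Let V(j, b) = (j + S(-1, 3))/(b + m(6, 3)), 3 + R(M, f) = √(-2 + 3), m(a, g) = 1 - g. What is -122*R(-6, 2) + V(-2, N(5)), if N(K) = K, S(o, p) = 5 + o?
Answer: 734/3 ≈ 244.67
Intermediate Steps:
R(M, f) = -2 (R(M, f) = -3 + √(-2 + 3) = -3 + √1 = -3 + 1 = -2)
V(j, b) = (4 + j)/(-2 + b) (V(j, b) = (j + (5 - 1))/(b + (1 - 1*3)) = (j + 4)/(b + (1 - 3)) = (4 + j)/(b - 2) = (4 + j)/(-2 + b))
-122*R(-6, 2) + V(-2, N(5)) = -122*(-2) + (4 - 2)/(-2 + 5) = 244 + 2/3 = 244 + (⅓)*2 = 244 + ⅔ = 734/3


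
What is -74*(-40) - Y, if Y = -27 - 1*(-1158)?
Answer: 1829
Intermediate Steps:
Y = 1131 (Y = -27 + 1158 = 1131)
-74*(-40) - Y = -74*(-40) - 1*1131 = 2960 - 1131 = 1829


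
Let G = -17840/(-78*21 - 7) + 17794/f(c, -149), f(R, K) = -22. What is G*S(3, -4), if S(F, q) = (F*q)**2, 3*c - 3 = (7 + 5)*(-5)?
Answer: -415852560/3619 ≈ -1.1491e+5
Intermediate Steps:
c = -19 (c = 1 + ((7 + 5)*(-5))/3 = 1 + (12*(-5))/3 = 1 + (1/3)*(-60) = 1 - 20 = -19)
S(F, q) = F**2*q**2
G = -2887865/3619 (G = -17840/(-78*21 - 7) + 17794/(-22) = -17840/(-1638 - 7) + 17794*(-1/22) = -17840/(-1645) - 8897/11 = -17840*(-1/1645) - 8897/11 = 3568/329 - 8897/11 = -2887865/3619 ≈ -797.97)
G*S(3, -4) = -2887865*3**2*(-4)**2/3619 = -25990785*16/3619 = -2887865/3619*144 = -415852560/3619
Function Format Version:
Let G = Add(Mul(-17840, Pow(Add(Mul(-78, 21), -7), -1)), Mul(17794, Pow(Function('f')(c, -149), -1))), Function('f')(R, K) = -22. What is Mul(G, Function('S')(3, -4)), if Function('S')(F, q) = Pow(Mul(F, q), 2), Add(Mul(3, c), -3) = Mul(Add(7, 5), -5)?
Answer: Rational(-415852560, 3619) ≈ -1.1491e+5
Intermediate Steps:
c = -19 (c = Add(1, Mul(Rational(1, 3), Mul(Add(7, 5), -5))) = Add(1, Mul(Rational(1, 3), Mul(12, -5))) = Add(1, Mul(Rational(1, 3), -60)) = Add(1, -20) = -19)
Function('S')(F, q) = Mul(Pow(F, 2), Pow(q, 2))
G = Rational(-2887865, 3619) (G = Add(Mul(-17840, Pow(Add(Mul(-78, 21), -7), -1)), Mul(17794, Pow(-22, -1))) = Add(Mul(-17840, Pow(Add(-1638, -7), -1)), Mul(17794, Rational(-1, 22))) = Add(Mul(-17840, Pow(-1645, -1)), Rational(-8897, 11)) = Add(Mul(-17840, Rational(-1, 1645)), Rational(-8897, 11)) = Add(Rational(3568, 329), Rational(-8897, 11)) = Rational(-2887865, 3619) ≈ -797.97)
Mul(G, Function('S')(3, -4)) = Mul(Rational(-2887865, 3619), Mul(Pow(3, 2), Pow(-4, 2))) = Mul(Rational(-2887865, 3619), Mul(9, 16)) = Mul(Rational(-2887865, 3619), 144) = Rational(-415852560, 3619)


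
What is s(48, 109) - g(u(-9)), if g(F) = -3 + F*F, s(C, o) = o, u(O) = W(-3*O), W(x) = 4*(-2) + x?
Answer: -249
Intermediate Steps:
W(x) = -8 + x
u(O) = -8 - 3*O
g(F) = -3 + F**2
s(48, 109) - g(u(-9)) = 109 - (-3 + (-8 - 3*(-9))**2) = 109 - (-3 + (-8 + 27)**2) = 109 - (-3 + 19**2) = 109 - (-3 + 361) = 109 - 1*358 = 109 - 358 = -249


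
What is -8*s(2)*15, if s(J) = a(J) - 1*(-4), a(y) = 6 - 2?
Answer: -960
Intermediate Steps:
a(y) = 4
s(J) = 8 (s(J) = 4 - 1*(-4) = 4 + 4 = 8)
-8*s(2)*15 = -8*8*15 = -64*15 = -960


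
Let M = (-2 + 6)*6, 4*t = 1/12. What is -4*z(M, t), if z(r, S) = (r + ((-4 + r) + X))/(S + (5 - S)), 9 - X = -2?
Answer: -44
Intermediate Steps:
t = 1/48 (t = (1/4)/12 = (1/4)*(1/12) = 1/48 ≈ 0.020833)
X = 11 (X = 9 - 1*(-2) = 9 + 2 = 11)
M = 24 (M = 4*6 = 24)
z(r, S) = 7/5 + 2*r/5 (z(r, S) = (r + ((-4 + r) + 11))/(S + (5 - S)) = (r + (7 + r))/5 = (7 + 2*r)*(1/5) = 7/5 + 2*r/5)
-4*z(M, t) = -4*(7/5 + (2/5)*24) = -4*(7/5 + 48/5) = -4*11 = -44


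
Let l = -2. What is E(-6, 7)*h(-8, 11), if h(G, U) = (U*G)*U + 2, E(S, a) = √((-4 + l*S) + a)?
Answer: -966*√15 ≈ -3741.3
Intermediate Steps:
E(S, a) = √(-4 + a - 2*S) (E(S, a) = √((-4 - 2*S) + a) = √(-4 + a - 2*S))
h(G, U) = 2 + G*U² (h(G, U) = (G*U)*U + 2 = G*U² + 2 = 2 + G*U²)
E(-6, 7)*h(-8, 11) = √(-4 + 7 - 2*(-6))*(2 - 8*11²) = √(-4 + 7 + 12)*(2 - 8*121) = √15*(2 - 968) = √15*(-966) = -966*√15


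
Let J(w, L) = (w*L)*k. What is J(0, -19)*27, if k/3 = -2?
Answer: 0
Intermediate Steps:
k = -6 (k = 3*(-2) = -6)
J(w, L) = -6*L*w (J(w, L) = (w*L)*(-6) = (L*w)*(-6) = -6*L*w)
J(0, -19)*27 = -6*(-19)*0*27 = 0*27 = 0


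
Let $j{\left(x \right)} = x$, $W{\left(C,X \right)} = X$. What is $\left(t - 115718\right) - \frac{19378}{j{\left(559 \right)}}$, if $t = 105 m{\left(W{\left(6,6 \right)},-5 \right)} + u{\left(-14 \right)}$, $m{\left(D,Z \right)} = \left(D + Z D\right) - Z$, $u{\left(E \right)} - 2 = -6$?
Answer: $- \frac{65823181}{559} \approx -1.1775 \cdot 10^{5}$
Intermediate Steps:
$u{\left(E \right)} = -4$ ($u{\left(E \right)} = 2 - 6 = -4$)
$m{\left(D,Z \right)} = D - Z + D Z$ ($m{\left(D,Z \right)} = \left(D + D Z\right) - Z = D - Z + D Z$)
$t = -1999$ ($t = 105 \left(6 - -5 + 6 \left(-5\right)\right) - 4 = 105 \left(6 + 5 - 30\right) - 4 = 105 \left(-19\right) - 4 = -1995 - 4 = -1999$)
$\left(t - 115718\right) - \frac{19378}{j{\left(559 \right)}} = \left(-1999 - 115718\right) - \frac{19378}{559} = -117717 - \frac{19378}{559} = - \frac{65823181}{559}$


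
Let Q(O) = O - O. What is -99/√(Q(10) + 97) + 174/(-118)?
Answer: -87/59 - 99*√97/97 ≈ -11.527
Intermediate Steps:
Q(O) = 0
-99/√(Q(10) + 97) + 174/(-118) = -99/√(0 + 97) + 174/(-118) = -99*√97/97 + 174*(-1/118) = -99*√97/97 - 87/59 = -87/59 - 99*√97/97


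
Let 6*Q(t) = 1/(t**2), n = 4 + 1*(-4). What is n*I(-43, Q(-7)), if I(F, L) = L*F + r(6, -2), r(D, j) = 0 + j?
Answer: 0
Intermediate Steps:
r(D, j) = j
n = 0 (n = 4 - 4 = 0)
Q(t) = 1/(6*t**2) (Q(t) = 1/(6*(t**2)) = 1/(6*t**2))
I(F, L) = -2 + F*L (I(F, L) = L*F - 2 = F*L - 2 = -2 + F*L)
n*I(-43, Q(-7)) = 0*(-2 - 43/(6*(-7)**2)) = 0*(-2 - 43/(6*49)) = 0*(-2 - 43*1/294) = 0*(-2 - 43/294) = 0*(-631/294) = 0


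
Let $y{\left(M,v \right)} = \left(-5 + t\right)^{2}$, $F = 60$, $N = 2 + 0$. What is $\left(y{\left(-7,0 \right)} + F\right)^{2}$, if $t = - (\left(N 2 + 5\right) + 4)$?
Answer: $147456$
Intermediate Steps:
$N = 2$
$t = -13$ ($t = - (\left(2 \cdot 2 + 5\right) + 4) = - (\left(4 + 5\right) + 4) = - (9 + 4) = \left(-1\right) 13 = -13$)
$y{\left(M,v \right)} = 324$ ($y{\left(M,v \right)} = \left(-5 - 13\right)^{2} = \left(-18\right)^{2} = 324$)
$\left(y{\left(-7,0 \right)} + F\right)^{2} = \left(324 + 60\right)^{2} = 384^{2} = 147456$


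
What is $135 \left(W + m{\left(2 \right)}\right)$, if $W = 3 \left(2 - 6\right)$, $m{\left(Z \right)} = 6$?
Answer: $-810$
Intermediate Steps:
$W = -12$ ($W = 3 \left(-4\right) = -12$)
$135 \left(W + m{\left(2 \right)}\right) = 135 \left(-12 + 6\right) = 135 \left(-6\right) = -810$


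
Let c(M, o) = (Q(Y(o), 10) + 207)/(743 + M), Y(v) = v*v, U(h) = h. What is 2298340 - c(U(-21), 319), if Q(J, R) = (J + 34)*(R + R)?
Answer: 1657365373/722 ≈ 2.2955e+6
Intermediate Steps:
Y(v) = v**2
Q(J, R) = 2*R*(34 + J) (Q(J, R) = (34 + J)*(2*R) = 2*R*(34 + J))
c(M, o) = (887 + 20*o**2)/(743 + M) (c(M, o) = (2*10*(34 + o**2) + 207)/(743 + M) = ((680 + 20*o**2) + 207)/(743 + M) = (887 + 20*o**2)/(743 + M))
2298340 - c(U(-21), 319) = 2298340 - (887 + 20*319**2)/(743 - 21) = 2298340 - (887 + 20*101761)/722 = 2298340 - (887 + 2035220)/722 = 2298340 - 2036107/722 = 1657365373/722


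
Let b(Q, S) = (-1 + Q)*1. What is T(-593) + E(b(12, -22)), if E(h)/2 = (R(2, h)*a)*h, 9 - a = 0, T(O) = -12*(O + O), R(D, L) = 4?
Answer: 15024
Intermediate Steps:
T(O) = -24*O
a = 9 (a = 9 - 1*0 = 9 + 0 = 9)
b(Q, S) = -1 + Q
E(h) = 72*h (E(h) = 2*((4*9)*h) = 2*(36*h) = 72*h)
T(-593) + E(b(12, -22)) = -24*(-593) + 72*(-1 + 12) = 14232 + 72*11 = 14232 + 792 = 15024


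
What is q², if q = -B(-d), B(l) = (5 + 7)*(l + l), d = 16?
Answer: 147456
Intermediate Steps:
B(l) = 24*l (B(l) = 12*(2*l) = 24*l)
q = 384 (q = -24*(-1*16) = -24*(-16) = -1*(-384) = 384)
q² = 384² = 147456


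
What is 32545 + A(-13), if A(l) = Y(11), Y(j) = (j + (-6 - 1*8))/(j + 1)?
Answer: 130179/4 ≈ 32545.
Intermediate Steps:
Y(j) = (-14 + j)/(1 + j) (Y(j) = (j + (-6 - 8))/(1 + j) = (j - 14)/(1 + j) = (-14 + j)/(1 + j))
A(l) = -¼ (A(l) = (-14 + 11)/(1 + 11) = -3/12 = (1/12)*(-3) = -¼)
32545 + A(-13) = 32545 - ¼ = 130179/4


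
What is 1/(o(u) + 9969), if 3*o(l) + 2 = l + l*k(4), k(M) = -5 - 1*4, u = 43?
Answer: 3/29561 ≈ 0.00010149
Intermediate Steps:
k(M) = -9 (k(M) = -5 - 4 = -9)
o(l) = -⅔ - 8*l/3 (o(l) = -⅔ + (l + l*(-9))/3 = -⅔ + (l - 9*l)/3 = -⅔ + (-8*l)/3 = -⅔ - 8*l/3)
1/(o(u) + 9969) = 1/((-⅔ - 8/3*43) + 9969) = 1/((-⅔ - 344/3) + 9969) = 1/(-346/3 + 9969) = 1/(29561/3) = 3/29561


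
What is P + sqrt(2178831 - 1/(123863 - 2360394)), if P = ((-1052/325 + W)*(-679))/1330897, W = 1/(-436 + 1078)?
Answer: 458365061/277691659050 + sqrt(10898667171538796122)/2236531 ≈ 1476.1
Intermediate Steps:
W = 1/642 ≈ 0.0015576
P = 458365061/277691659050 (P = ((-1052/325 + 1/642)*(-679))/1330897 = ((-1052*1/325 + 1/642)*(-679))*(1/1330897) = ((-1052/325 + 1/642)*(-679))*(1/1330897) = -675059/208650*(-679)*(1/1330897) = (458365061/208650)*(1/1330897) = 458365061/277691659050 ≈ 0.0016506)
P + sqrt(2178831 - 1/(123863 - 2360394)) = 458365061/277691659050 + sqrt(2178831 - 1/(123863 - 2360394)) = 458365061/277691659050 + sqrt(2178831 - 1/(-2236531)) = 458365061/277691659050 + sqrt(2178831 - 1*(-1/2236531)) = 458365061/277691659050 + sqrt(2178831 + 1/2236531) = 458365061/277691659050 + sqrt(4873023075262/2236531) = 458365061/277691659050 + sqrt(10898667171538796122)/2236531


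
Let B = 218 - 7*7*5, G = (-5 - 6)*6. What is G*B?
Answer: 1782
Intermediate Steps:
G = -66 (G = -11*6 = -66)
B = -27 (B = 218 - 49*5 = 218 - 245 = -27)
G*B = -66*(-27) = 1782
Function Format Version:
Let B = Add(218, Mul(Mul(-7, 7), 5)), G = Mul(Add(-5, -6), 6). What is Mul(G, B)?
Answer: 1782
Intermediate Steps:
G = -66 (G = Mul(-11, 6) = -66)
B = -27 (B = Add(218, Mul(-49, 5)) = Add(218, -245) = -27)
Mul(G, B) = Mul(-66, -27) = 1782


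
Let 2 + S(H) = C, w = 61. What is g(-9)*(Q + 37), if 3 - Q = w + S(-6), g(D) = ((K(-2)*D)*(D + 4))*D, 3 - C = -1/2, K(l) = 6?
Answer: 54675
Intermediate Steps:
C = 7/2 (C = 3 - (-1)/2 = 3 - 1*(-1/2) = 3 + 1/2 = 7/2 ≈ 3.5000)
S(H) = 3/2 (S(H) = -2 + 7/2 = 3/2)
g(D) = 6*D**2*(4 + D) (g(D) = ((6*D)*(D + 4))*D = ((6*D)*(4 + D))*D = (6*D*(4 + D))*D = 6*D**2*(4 + D))
Q = -119/2 (Q = 3 - (61 + 3/2) = 3 - 1*125/2 = 3 - 125/2 = -119/2 ≈ -59.500)
g(-9)*(Q + 37) = (6*(-9)**2*(4 - 9))*(-119/2 + 37) = (6*81*(-5))*(-45/2) = -2430*(-45/2) = 54675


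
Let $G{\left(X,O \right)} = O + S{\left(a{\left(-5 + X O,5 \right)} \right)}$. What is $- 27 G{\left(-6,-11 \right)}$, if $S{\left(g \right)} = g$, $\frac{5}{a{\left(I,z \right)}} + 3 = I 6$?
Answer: $\frac{35892}{121} \approx 296.63$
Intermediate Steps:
$a{\left(I,z \right)} = \frac{5}{-3 + 6 I}$ ($a{\left(I,z \right)} = \frac{5}{-3 + I 6} = \frac{5}{-3 + 6 I}$)
$G{\left(X,O \right)} = O + \frac{5}{3 \left(-11 + 2 O X\right)}$ ($G{\left(X,O \right)} = O + \frac{5}{3 \left(-1 + 2 \left(-5 + X O\right)\right)} = O + \frac{5}{3 \left(-1 + 2 \left(-5 + O X\right)\right)} = O + \frac{5}{3 \left(-1 + \left(-10 + 2 O X\right)\right)} = O + \frac{5}{3 \left(-11 + 2 O X\right)}$)
$- 27 G{\left(-6,-11 \right)} = - 27 \frac{5 + 3 \left(-11\right) \left(-11 + 2 \left(-11\right) \left(-6\right)\right)}{3 \left(-11 + 2 \left(-11\right) \left(-6\right)\right)} = - 27 \frac{5 + 3 \left(-11\right) \left(-11 + 132\right)}{3 \left(-11 + 132\right)} = - 27 \frac{5 + 3 \left(-11\right) 121}{3 \cdot 121} = - 27 \cdot \frac{1}{3} \cdot \frac{1}{121} \left(5 - 3993\right) = - 27 \cdot \frac{1}{3} \cdot \frac{1}{121} \left(-3988\right) = \left(-27\right) \left(- \frac{3988}{363}\right) = \frac{35892}{121}$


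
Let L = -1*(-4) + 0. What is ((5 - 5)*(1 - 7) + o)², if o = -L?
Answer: 16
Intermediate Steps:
L = 4 (L = 4 + 0 = 4)
o = -4 (o = -1*4 = -4)
((5 - 5)*(1 - 7) + o)² = ((5 - 5)*(1 - 7) - 4)² = (0*(-6) - 4)² = (0 - 4)² = (-4)² = 16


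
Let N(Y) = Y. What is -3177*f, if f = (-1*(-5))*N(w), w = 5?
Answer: -79425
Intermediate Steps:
f = 25 (f = -1*(-5)*5 = 5*5 = 25)
-3177*f = -3177*25 = -79425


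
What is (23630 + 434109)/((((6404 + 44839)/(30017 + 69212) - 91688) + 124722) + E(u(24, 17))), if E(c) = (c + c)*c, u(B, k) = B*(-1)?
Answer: 45420983231/3392293837 ≈ 13.389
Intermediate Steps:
u(B, k) = -B
E(c) = 2*c² (E(c) = (2*c)*c = 2*c²)
(23630 + 434109)/((((6404 + 44839)/(30017 + 69212) - 91688) + 124722) + E(u(24, 17))) = (23630 + 434109)/((((6404 + 44839)/(30017 + 69212) - 91688) + 124722) + 2*(-1*24)²) = 457739/(((51243/99229 - 91688) + 124722) + 2*(-24)²) = 457739/(((51243*(1/99229) - 91688) + 124722) + 2*576) = 457739/(((51243/99229 - 91688) + 124722) + 1152) = 457739/((-9098057309/99229 + 124722) + 1152) = 457739/(3277982029/99229 + 1152) = 457739/(3392293837/99229) = 457739*(99229/3392293837) = 45420983231/3392293837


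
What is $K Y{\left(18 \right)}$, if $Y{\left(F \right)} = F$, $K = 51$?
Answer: $918$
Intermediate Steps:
$K Y{\left(18 \right)} = 51 \cdot 18 = 918$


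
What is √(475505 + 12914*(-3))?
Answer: √436763 ≈ 660.88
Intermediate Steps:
√(475505 + 12914*(-3)) = √(475505 - 38742) = √436763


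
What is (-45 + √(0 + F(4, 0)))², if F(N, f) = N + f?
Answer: 1849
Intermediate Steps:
(-45 + √(0 + F(4, 0)))² = (-45 + √(0 + (4 + 0)))² = (-45 + √(0 + 4))² = (-45 + √4)² = (-45 + 2)² = (-43)² = 1849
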